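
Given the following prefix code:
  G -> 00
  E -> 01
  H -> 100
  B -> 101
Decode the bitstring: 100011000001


Decoding step by step:
Bits 100 -> H
Bits 01 -> E
Bits 100 -> H
Bits 00 -> G
Bits 01 -> E


Decoded message: HEHGE


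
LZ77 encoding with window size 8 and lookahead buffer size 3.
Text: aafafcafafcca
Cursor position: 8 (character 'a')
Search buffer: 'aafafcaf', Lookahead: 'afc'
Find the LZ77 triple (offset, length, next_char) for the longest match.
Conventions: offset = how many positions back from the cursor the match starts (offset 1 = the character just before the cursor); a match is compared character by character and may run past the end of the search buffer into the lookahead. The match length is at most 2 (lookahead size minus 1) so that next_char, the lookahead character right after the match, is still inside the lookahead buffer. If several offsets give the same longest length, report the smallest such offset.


Try each offset into the search buffer:
  offset=1 (pos 7, char 'f'): match length 0
  offset=2 (pos 6, char 'a'): match length 2
  offset=3 (pos 5, char 'c'): match length 0
  offset=4 (pos 4, char 'f'): match length 0
  offset=5 (pos 3, char 'a'): match length 2
  offset=6 (pos 2, char 'f'): match length 0
  offset=7 (pos 1, char 'a'): match length 2
  offset=8 (pos 0, char 'a'): match length 1
Longest match has length 2, found at offsets 2, 5, 7; take the smallest, offset 2.
next_char = character at position 8 + 2 = 10 -> 'c'

Best match: offset=2, length=2 (matching 'af' starting at position 6)
LZ77 triple: (2, 2, 'c')


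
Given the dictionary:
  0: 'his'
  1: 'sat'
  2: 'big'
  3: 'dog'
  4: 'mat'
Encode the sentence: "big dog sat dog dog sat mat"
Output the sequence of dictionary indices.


Look up each word in the dictionary:
  'big' -> 2
  'dog' -> 3
  'sat' -> 1
  'dog' -> 3
  'dog' -> 3
  'sat' -> 1
  'mat' -> 4

Encoded: [2, 3, 1, 3, 3, 1, 4]


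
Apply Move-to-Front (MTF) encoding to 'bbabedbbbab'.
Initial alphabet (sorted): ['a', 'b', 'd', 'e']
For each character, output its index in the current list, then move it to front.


MTF encoding:
'b': index 1 in ['a', 'b', 'd', 'e'] -> ['b', 'a', 'd', 'e']
'b': index 0 in ['b', 'a', 'd', 'e'] -> ['b', 'a', 'd', 'e']
'a': index 1 in ['b', 'a', 'd', 'e'] -> ['a', 'b', 'd', 'e']
'b': index 1 in ['a', 'b', 'd', 'e'] -> ['b', 'a', 'd', 'e']
'e': index 3 in ['b', 'a', 'd', 'e'] -> ['e', 'b', 'a', 'd']
'd': index 3 in ['e', 'b', 'a', 'd'] -> ['d', 'e', 'b', 'a']
'b': index 2 in ['d', 'e', 'b', 'a'] -> ['b', 'd', 'e', 'a']
'b': index 0 in ['b', 'd', 'e', 'a'] -> ['b', 'd', 'e', 'a']
'b': index 0 in ['b', 'd', 'e', 'a'] -> ['b', 'd', 'e', 'a']
'a': index 3 in ['b', 'd', 'e', 'a'] -> ['a', 'b', 'd', 'e']
'b': index 1 in ['a', 'b', 'd', 'e'] -> ['b', 'a', 'd', 'e']


Output: [1, 0, 1, 1, 3, 3, 2, 0, 0, 3, 1]


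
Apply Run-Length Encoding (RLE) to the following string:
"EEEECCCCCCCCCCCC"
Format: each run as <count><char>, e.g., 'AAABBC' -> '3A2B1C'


Scanning runs left to right:
  i=0: run of 'E' x 4 -> '4E'
  i=4: run of 'C' x 12 -> '12C'

RLE = 4E12C


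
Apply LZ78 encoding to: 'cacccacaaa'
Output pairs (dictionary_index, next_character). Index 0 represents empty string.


LZ78 encoding steps:
Dictionary: {0: ''}
Step 1: w='' (idx 0), next='c' -> output (0, 'c'), add 'c' as idx 1
Step 2: w='' (idx 0), next='a' -> output (0, 'a'), add 'a' as idx 2
Step 3: w='c' (idx 1), next='c' -> output (1, 'c'), add 'cc' as idx 3
Step 4: w='c' (idx 1), next='a' -> output (1, 'a'), add 'ca' as idx 4
Step 5: w='ca' (idx 4), next='a' -> output (4, 'a'), add 'caa' as idx 5
Step 6: w='a' (idx 2), end of input -> output (2, '')


Encoded: [(0, 'c'), (0, 'a'), (1, 'c'), (1, 'a'), (4, 'a'), (2, '')]


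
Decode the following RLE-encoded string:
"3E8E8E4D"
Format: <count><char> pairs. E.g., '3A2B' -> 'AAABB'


Expanding each <count><char> pair:
  3E -> 'EEE'
  8E -> 'EEEEEEEE'
  8E -> 'EEEEEEEE'
  4D -> 'DDDD'

Decoded = EEEEEEEEEEEEEEEEEEEDDDD


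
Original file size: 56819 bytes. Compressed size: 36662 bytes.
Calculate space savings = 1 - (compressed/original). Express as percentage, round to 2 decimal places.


ratio = compressed/original = 36662/56819 = 0.645242
savings = 1 - ratio = 1 - 0.645242 = 0.354758
as a percentage: 0.354758 * 100 = 35.48%

Space savings = 1 - 36662/56819 = 35.48%


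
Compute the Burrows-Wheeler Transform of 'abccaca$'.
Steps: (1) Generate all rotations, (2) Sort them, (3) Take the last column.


Rotations (sorted):
  0: $abccaca -> last char: a
  1: a$abccac -> last char: c
  2: abccaca$ -> last char: $
  3: aca$abcc -> last char: c
  4: bccaca$a -> last char: a
  5: ca$abcca -> last char: a
  6: caca$abc -> last char: c
  7: ccaca$ab -> last char: b


BWT = ac$caacb


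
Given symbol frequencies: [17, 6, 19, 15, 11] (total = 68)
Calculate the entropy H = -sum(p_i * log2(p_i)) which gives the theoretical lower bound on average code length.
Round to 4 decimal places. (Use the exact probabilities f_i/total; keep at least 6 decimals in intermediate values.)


Per-symbol terms -p_i * log2(p_i) with p_i = f_i/68:
  p = 17/68 = 0.250000: log2(p) = -2.000000, -p*log2(p) = 0.500000
  p = 6/68 = 0.088235: log2(p) = -3.502500, -p*log2(p) = 0.309044
  p = 19/68 = 0.279412: log2(p) = -1.839535, -p*log2(p) = 0.513988
  p = 15/68 = 0.220588: log2(p) = -2.180572, -p*log2(p) = 0.481009
  p = 11/68 = 0.161765: log2(p) = -2.628031, -p*log2(p) = 0.425123
H = 0.500000 + 0.309044 + 0.513988 + 0.481009 + 0.425123 = 2.229164

H = 2.2292 bits/symbol


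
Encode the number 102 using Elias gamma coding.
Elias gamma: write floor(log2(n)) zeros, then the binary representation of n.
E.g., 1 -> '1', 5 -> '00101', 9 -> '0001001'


num_bits = floor(log2(102)) + 1 = 7
leading_zeros = num_bits - 1 = 6
binary(102) = 1100110

Elias gamma(102) = '000000' + '1100110' = 0000001100110 (13 bits)


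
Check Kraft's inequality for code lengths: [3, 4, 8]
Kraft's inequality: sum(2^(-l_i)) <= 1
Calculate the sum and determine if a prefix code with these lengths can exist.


Sum = 2^(-3) + 2^(-4) + 2^(-8)
    = 0.125 + 0.0625 + 0.00390625
    = 49/256 = 0.19140625
Since 0.19140625 <= 1, Kraft's inequality IS satisfied.
A prefix code with these lengths CAN exist.

Kraft sum = 0.19140625. Satisfied.


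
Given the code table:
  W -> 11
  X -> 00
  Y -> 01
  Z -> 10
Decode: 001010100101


Decoding:
00 -> X
10 -> Z
10 -> Z
10 -> Z
01 -> Y
01 -> Y


Result: XZZZYY


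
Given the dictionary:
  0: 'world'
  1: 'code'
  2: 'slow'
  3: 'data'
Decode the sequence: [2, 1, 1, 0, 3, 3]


Look up each index in the dictionary:
  2 -> 'slow'
  1 -> 'code'
  1 -> 'code'
  0 -> 'world'
  3 -> 'data'
  3 -> 'data'

Decoded: "slow code code world data data"


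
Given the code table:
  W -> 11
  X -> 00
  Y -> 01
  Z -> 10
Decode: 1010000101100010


Decoding:
10 -> Z
10 -> Z
00 -> X
01 -> Y
01 -> Y
10 -> Z
00 -> X
10 -> Z


Result: ZZXYYZXZ


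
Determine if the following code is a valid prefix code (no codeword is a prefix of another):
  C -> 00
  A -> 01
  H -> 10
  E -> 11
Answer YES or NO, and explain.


Checking each pair (does one codeword prefix another?):
  C='00' vs A='01': no prefix
  C='00' vs H='10': no prefix
  C='00' vs E='11': no prefix
  A='01' vs C='00': no prefix
  A='01' vs H='10': no prefix
  A='01' vs E='11': no prefix
  H='10' vs C='00': no prefix
  H='10' vs A='01': no prefix
  H='10' vs E='11': no prefix
  E='11' vs C='00': no prefix
  E='11' vs A='01': no prefix
  E='11' vs H='10': no prefix
No violation found over all pairs.

YES -- this is a valid prefix code. No codeword is a prefix of any other codeword.


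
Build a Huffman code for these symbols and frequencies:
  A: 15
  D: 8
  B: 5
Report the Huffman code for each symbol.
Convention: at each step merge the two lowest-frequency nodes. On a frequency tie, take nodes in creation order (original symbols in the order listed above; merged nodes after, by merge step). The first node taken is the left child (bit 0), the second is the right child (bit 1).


Huffman tree construction:
Step 1: Merge B(5) + D(8) = 13
Step 2: Merge (B+D)(13) + A(15) = 28
Read each symbol's code off the tree from the root (left child = 0, right child = 1).

Codes:
  A: 1 (length 1)
  D: 01 (length 2)
  B: 00 (length 2)
Average code length: 41/28 = 1.4643 bits/symbol


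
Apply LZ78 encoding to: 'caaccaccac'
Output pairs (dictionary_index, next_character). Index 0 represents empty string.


LZ78 encoding steps:
Dictionary: {0: ''}
Step 1: w='' (idx 0), next='c' -> output (0, 'c'), add 'c' as idx 1
Step 2: w='' (idx 0), next='a' -> output (0, 'a'), add 'a' as idx 2
Step 3: w='a' (idx 2), next='c' -> output (2, 'c'), add 'ac' as idx 3
Step 4: w='c' (idx 1), next='a' -> output (1, 'a'), add 'ca' as idx 4
Step 5: w='c' (idx 1), next='c' -> output (1, 'c'), add 'cc' as idx 5
Step 6: w='ac' (idx 3), end of input -> output (3, '')


Encoded: [(0, 'c'), (0, 'a'), (2, 'c'), (1, 'a'), (1, 'c'), (3, '')]


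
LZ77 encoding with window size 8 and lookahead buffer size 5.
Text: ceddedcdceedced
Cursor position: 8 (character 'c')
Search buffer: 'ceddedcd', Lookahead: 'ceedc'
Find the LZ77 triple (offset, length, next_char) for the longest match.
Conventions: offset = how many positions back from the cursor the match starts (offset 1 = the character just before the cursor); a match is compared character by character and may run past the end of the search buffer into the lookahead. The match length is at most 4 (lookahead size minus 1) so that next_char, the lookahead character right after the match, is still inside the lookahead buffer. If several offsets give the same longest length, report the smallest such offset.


Try each offset into the search buffer:
  offset=1 (pos 7, char 'd'): match length 0
  offset=2 (pos 6, char 'c'): match length 1
  offset=3 (pos 5, char 'd'): match length 0
  offset=4 (pos 4, char 'e'): match length 0
  offset=5 (pos 3, char 'd'): match length 0
  offset=6 (pos 2, char 'd'): match length 0
  offset=7 (pos 1, char 'e'): match length 0
  offset=8 (pos 0, char 'c'): match length 2
Longest match has length 2 at offset 8.
next_char = character at position 8 + 2 = 10 -> 'e'

Best match: offset=8, length=2 (matching 'ce' starting at position 0)
LZ77 triple: (8, 2, 'e')


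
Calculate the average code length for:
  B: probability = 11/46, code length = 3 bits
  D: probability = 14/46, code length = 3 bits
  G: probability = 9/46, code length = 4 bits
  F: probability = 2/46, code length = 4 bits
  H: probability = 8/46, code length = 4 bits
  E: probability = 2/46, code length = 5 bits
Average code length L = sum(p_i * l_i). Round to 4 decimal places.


Weighted contributions p_i * l_i:
  B: (11/46) * 3 = 33/46
  D: (14/46) * 3 = 42/46
  G: (9/46) * 4 = 36/46
  F: (2/46) * 4 = 8/46
  H: (8/46) * 4 = 32/46
  E: (2/46) * 5 = 10/46
Sum = (33 + 42 + 36 + 8 + 32 + 10)/46 = 161/46

L = 161/46 = 3.5000 bits/symbol


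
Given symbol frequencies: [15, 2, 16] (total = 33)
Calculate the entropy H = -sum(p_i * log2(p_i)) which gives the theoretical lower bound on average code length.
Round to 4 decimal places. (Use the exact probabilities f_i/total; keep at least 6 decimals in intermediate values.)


Per-symbol terms -p_i * log2(p_i) with p_i = f_i/33:
  p = 15/33 = 0.454545: log2(p) = -1.137504, -p*log2(p) = 0.517047
  p = 2/33 = 0.060606: log2(p) = -4.044394, -p*log2(p) = 0.245115
  p = 16/33 = 0.484848: log2(p) = -1.044394, -p*log2(p) = 0.506373
H = 0.517047 + 0.245115 + 0.506373 = 1.268535

H = 1.2685 bits/symbol


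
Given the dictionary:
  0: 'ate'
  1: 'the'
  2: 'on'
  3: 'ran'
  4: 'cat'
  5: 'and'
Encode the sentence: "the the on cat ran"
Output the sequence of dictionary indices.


Look up each word in the dictionary:
  'the' -> 1
  'the' -> 1
  'on' -> 2
  'cat' -> 4
  'ran' -> 3

Encoded: [1, 1, 2, 4, 3]


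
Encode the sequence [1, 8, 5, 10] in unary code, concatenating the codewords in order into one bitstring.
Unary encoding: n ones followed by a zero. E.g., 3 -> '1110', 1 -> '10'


Encode each number as n ones followed by a terminating 0:
  1 -> 10 (2 bits)
  8 -> 111111110 (9 bits)
  5 -> 111110 (6 bits)
  10 -> 11111111110 (11 bits)
Total length = 2 + 9 + 6 + 11 = 28 bits.

Unary([1, 8, 5, 10]) = 1011111111011111011111111110 (28 bits)


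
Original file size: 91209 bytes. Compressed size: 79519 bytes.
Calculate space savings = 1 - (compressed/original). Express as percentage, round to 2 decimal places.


ratio = compressed/original = 79519/91209 = 0.871833
savings = 1 - ratio = 1 - 0.871833 = 0.128167
as a percentage: 0.128167 * 100 = 12.82%

Space savings = 1 - 79519/91209 = 12.82%


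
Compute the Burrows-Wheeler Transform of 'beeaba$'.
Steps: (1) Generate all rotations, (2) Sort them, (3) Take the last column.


Rotations (sorted):
  0: $beeaba -> last char: a
  1: a$beeab -> last char: b
  2: aba$bee -> last char: e
  3: ba$beea -> last char: a
  4: beeaba$ -> last char: $
  5: eaba$be -> last char: e
  6: eeaba$b -> last char: b


BWT = abea$eb


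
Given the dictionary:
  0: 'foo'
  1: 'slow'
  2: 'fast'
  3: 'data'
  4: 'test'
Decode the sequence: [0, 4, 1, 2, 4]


Look up each index in the dictionary:
  0 -> 'foo'
  4 -> 'test'
  1 -> 'slow'
  2 -> 'fast'
  4 -> 'test'

Decoded: "foo test slow fast test"


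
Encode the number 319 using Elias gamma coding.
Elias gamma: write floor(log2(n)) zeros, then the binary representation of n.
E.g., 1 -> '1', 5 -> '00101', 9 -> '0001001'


num_bits = floor(log2(319)) + 1 = 9
leading_zeros = num_bits - 1 = 8
binary(319) = 100111111

Elias gamma(319) = '00000000' + '100111111' = 00000000100111111 (17 bits)


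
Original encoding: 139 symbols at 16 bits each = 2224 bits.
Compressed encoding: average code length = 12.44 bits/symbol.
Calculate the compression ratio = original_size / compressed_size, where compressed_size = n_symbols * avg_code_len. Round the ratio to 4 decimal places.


original_size = n_symbols * orig_bits = 139 * 16 = 2224 bits
compressed_size = n_symbols * avg_code_len = 139 * 12.44 = 1729.16 bits
ratio = original_size / compressed_size = 2224 / 1729.16 = 1.2862

Compression ratio = 1.2862


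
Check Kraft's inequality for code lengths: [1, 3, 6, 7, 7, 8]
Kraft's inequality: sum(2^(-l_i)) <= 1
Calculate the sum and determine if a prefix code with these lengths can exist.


Sum = 2^(-1) + 2^(-3) + 2^(-6) + 2^(-7) + 2^(-7) + 2^(-8)
    = 0.5 + 0.125 + 0.015625 + 0.0078125 + 0.0078125 + 0.00390625
    = 169/256 = 0.66015625
Since 0.66015625 <= 1, Kraft's inequality IS satisfied.
A prefix code with these lengths CAN exist.

Kraft sum = 0.66015625. Satisfied.


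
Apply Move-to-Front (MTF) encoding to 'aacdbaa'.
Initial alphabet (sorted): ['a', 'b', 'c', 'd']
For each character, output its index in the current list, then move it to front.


MTF encoding:
'a': index 0 in ['a', 'b', 'c', 'd'] -> ['a', 'b', 'c', 'd']
'a': index 0 in ['a', 'b', 'c', 'd'] -> ['a', 'b', 'c', 'd']
'c': index 2 in ['a', 'b', 'c', 'd'] -> ['c', 'a', 'b', 'd']
'd': index 3 in ['c', 'a', 'b', 'd'] -> ['d', 'c', 'a', 'b']
'b': index 3 in ['d', 'c', 'a', 'b'] -> ['b', 'd', 'c', 'a']
'a': index 3 in ['b', 'd', 'c', 'a'] -> ['a', 'b', 'd', 'c']
'a': index 0 in ['a', 'b', 'd', 'c'] -> ['a', 'b', 'd', 'c']


Output: [0, 0, 2, 3, 3, 3, 0]


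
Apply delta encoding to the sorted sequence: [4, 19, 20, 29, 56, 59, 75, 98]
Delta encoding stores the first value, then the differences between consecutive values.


First value: 4
Deltas:
  19 - 4 = 15
  20 - 19 = 1
  29 - 20 = 9
  56 - 29 = 27
  59 - 56 = 3
  75 - 59 = 16
  98 - 75 = 23


Delta encoded: [4, 15, 1, 9, 27, 3, 16, 23]


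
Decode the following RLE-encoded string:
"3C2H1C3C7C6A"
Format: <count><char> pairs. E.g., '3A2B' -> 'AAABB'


Expanding each <count><char> pair:
  3C -> 'CCC'
  2H -> 'HH'
  1C -> 'C'
  3C -> 'CCC'
  7C -> 'CCCCCCC'
  6A -> 'AAAAAA'

Decoded = CCCHHCCCCCCCCCCCAAAAAA


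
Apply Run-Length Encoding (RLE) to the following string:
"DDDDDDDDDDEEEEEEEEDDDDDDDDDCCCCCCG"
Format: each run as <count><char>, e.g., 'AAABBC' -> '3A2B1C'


Scanning runs left to right:
  i=0: run of 'D' x 10 -> '10D'
  i=10: run of 'E' x 8 -> '8E'
  i=18: run of 'D' x 9 -> '9D'
  i=27: run of 'C' x 6 -> '6C'
  i=33: run of 'G' x 1 -> '1G'

RLE = 10D8E9D6C1G


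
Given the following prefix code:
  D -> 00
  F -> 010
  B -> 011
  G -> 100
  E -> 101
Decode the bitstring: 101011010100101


Decoding step by step:
Bits 101 -> E
Bits 011 -> B
Bits 010 -> F
Bits 100 -> G
Bits 101 -> E


Decoded message: EBFGE


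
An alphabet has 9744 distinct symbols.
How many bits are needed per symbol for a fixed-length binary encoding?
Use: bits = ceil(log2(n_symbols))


log2(9744) = 13.2503
Bracket: 2^13 = 8192 < 9744 <= 2^14 = 16384
So ceil(log2(9744)) = 14

bits = ceil(log2(9744)) = ceil(13.2503) = 14 bits


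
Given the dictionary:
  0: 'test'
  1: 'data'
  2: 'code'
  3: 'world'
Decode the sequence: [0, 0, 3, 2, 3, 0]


Look up each index in the dictionary:
  0 -> 'test'
  0 -> 'test'
  3 -> 'world'
  2 -> 'code'
  3 -> 'world'
  0 -> 'test'

Decoded: "test test world code world test"


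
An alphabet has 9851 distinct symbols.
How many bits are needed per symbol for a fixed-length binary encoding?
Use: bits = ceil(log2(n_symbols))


log2(9851) = 13.2661
Bracket: 2^13 = 8192 < 9851 <= 2^14 = 16384
So ceil(log2(9851)) = 14

bits = ceil(log2(9851)) = ceil(13.2661) = 14 bits


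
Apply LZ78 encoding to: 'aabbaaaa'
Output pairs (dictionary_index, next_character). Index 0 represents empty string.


LZ78 encoding steps:
Dictionary: {0: ''}
Step 1: w='' (idx 0), next='a' -> output (0, 'a'), add 'a' as idx 1
Step 2: w='a' (idx 1), next='b' -> output (1, 'b'), add 'ab' as idx 2
Step 3: w='' (idx 0), next='b' -> output (0, 'b'), add 'b' as idx 3
Step 4: w='a' (idx 1), next='a' -> output (1, 'a'), add 'aa' as idx 4
Step 5: w='aa' (idx 4), end of input -> output (4, '')


Encoded: [(0, 'a'), (1, 'b'), (0, 'b'), (1, 'a'), (4, '')]


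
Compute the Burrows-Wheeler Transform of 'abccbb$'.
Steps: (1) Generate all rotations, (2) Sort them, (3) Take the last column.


Rotations (sorted):
  0: $abccbb -> last char: b
  1: abccbb$ -> last char: $
  2: b$abccb -> last char: b
  3: bb$abcc -> last char: c
  4: bccbb$a -> last char: a
  5: cbb$abc -> last char: c
  6: ccbb$ab -> last char: b


BWT = b$bcacb


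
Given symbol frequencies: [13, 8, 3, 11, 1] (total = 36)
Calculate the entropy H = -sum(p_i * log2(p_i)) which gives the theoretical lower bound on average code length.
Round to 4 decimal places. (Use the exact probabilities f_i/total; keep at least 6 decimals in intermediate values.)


Per-symbol terms -p_i * log2(p_i) with p_i = f_i/36:
  p = 13/36 = 0.361111: log2(p) = -1.469485, -p*log2(p) = 0.530647
  p = 8/36 = 0.222222: log2(p) = -2.169925, -p*log2(p) = 0.482206
  p = 3/36 = 0.083333: log2(p) = -3.584963, -p*log2(p) = 0.298747
  p = 11/36 = 0.305556: log2(p) = -1.710493, -p*log2(p) = 0.522651
  p = 1/36 = 0.027778: log2(p) = -5.169925, -p*log2(p) = 0.143609
H = 0.530647 + 0.482206 + 0.298747 + 0.522651 + 0.143609 = 1.977860

H = 1.9779 bits/symbol


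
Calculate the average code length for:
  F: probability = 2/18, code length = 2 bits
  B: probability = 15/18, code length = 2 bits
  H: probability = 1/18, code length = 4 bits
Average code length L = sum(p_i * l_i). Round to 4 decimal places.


Weighted contributions p_i * l_i:
  F: (2/18) * 2 = 4/18
  B: (15/18) * 2 = 30/18
  H: (1/18) * 4 = 4/18
Sum = (4 + 30 + 4)/18 = 38/18

L = 38/18 = 2.1111 bits/symbol


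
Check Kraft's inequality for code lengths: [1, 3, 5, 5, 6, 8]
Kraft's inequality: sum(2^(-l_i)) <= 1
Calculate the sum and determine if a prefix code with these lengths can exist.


Sum = 2^(-1) + 2^(-3) + 2^(-5) + 2^(-5) + 2^(-6) + 2^(-8)
    = 0.5 + 0.125 + 0.03125 + 0.03125 + 0.015625 + 0.00390625
    = 181/256 = 0.70703125
Since 0.70703125 <= 1, Kraft's inequality IS satisfied.
A prefix code with these lengths CAN exist.

Kraft sum = 0.70703125. Satisfied.


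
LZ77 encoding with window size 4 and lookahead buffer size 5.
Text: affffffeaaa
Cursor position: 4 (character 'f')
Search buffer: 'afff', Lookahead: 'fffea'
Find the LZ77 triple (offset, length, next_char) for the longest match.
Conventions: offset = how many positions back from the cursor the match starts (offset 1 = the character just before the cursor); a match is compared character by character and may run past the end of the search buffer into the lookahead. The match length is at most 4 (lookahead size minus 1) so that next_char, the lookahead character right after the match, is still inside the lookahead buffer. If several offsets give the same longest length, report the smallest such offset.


Try each offset into the search buffer:
  offset=1 (pos 3, char 'f'): match length 3
  offset=2 (pos 2, char 'f'): match length 3
  offset=3 (pos 1, char 'f'): match length 3
  offset=4 (pos 0, char 'a'): match length 0
Longest match has length 3, found at offsets 1, 2, 3; take the smallest, offset 1.
next_char = character at position 4 + 3 = 7 -> 'e'

Best match: offset=1, length=3 (matching 'fff' starting at position 3)
LZ77 triple: (1, 3, 'e')


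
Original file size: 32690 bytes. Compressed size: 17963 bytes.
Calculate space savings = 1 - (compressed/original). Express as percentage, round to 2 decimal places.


ratio = compressed/original = 17963/32690 = 0.549495
savings = 1 - ratio = 1 - 0.549495 = 0.450505
as a percentage: 0.450505 * 100 = 45.05%

Space savings = 1 - 17963/32690 = 45.05%


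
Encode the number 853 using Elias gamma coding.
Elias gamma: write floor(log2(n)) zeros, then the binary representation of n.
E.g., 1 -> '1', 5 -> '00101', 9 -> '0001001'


num_bits = floor(log2(853)) + 1 = 10
leading_zeros = num_bits - 1 = 9
binary(853) = 1101010101

Elias gamma(853) = '000000000' + '1101010101' = 0000000001101010101 (19 bits)


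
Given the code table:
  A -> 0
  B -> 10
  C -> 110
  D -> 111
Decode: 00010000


Decoding:
0 -> A
0 -> A
0 -> A
10 -> B
0 -> A
0 -> A
0 -> A


Result: AAABAAA


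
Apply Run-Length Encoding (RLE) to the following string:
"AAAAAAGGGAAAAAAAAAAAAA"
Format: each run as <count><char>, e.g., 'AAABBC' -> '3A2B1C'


Scanning runs left to right:
  i=0: run of 'A' x 6 -> '6A'
  i=6: run of 'G' x 3 -> '3G'
  i=9: run of 'A' x 13 -> '13A'

RLE = 6A3G13A


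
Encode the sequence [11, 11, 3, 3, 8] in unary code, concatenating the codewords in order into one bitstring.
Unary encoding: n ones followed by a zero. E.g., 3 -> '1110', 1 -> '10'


Encode each number as n ones followed by a terminating 0:
  11 -> 111111111110 (12 bits)
  11 -> 111111111110 (12 bits)
  3 -> 1110 (4 bits)
  3 -> 1110 (4 bits)
  8 -> 111111110 (9 bits)
Total length = 12 + 12 + 4 + 4 + 9 = 41 bits.

Unary([11, 11, 3, 3, 8]) = 11111111111011111111111011101110111111110 (41 bits)


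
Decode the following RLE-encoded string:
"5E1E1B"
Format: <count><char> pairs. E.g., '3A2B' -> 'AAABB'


Expanding each <count><char> pair:
  5E -> 'EEEEE'
  1E -> 'E'
  1B -> 'B'

Decoded = EEEEEEB


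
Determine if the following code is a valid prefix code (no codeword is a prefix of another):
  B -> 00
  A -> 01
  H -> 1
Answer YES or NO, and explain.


Checking each pair (does one codeword prefix another?):
  B='00' vs A='01': no prefix
  B='00' vs H='1': no prefix
  A='01' vs B='00': no prefix
  A='01' vs H='1': no prefix
  H='1' vs B='00': no prefix
  H='1' vs A='01': no prefix
No violation found over all pairs.

YES -- this is a valid prefix code. No codeword is a prefix of any other codeword.


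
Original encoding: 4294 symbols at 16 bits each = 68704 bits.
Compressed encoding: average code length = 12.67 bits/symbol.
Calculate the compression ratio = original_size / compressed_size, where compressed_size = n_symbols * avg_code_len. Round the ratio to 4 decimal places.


original_size = n_symbols * orig_bits = 4294 * 16 = 68704 bits
compressed_size = n_symbols * avg_code_len = 4294 * 12.67 = 54404.98 bits
ratio = original_size / compressed_size = 68704 / 54404.98 = 1.2628

Compression ratio = 1.2628


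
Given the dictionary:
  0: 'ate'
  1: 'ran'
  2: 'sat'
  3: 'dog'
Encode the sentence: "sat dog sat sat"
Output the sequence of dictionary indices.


Look up each word in the dictionary:
  'sat' -> 2
  'dog' -> 3
  'sat' -> 2
  'sat' -> 2

Encoded: [2, 3, 2, 2]


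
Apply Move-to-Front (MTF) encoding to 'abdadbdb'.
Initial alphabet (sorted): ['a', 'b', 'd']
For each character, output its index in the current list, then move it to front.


MTF encoding:
'a': index 0 in ['a', 'b', 'd'] -> ['a', 'b', 'd']
'b': index 1 in ['a', 'b', 'd'] -> ['b', 'a', 'd']
'd': index 2 in ['b', 'a', 'd'] -> ['d', 'b', 'a']
'a': index 2 in ['d', 'b', 'a'] -> ['a', 'd', 'b']
'd': index 1 in ['a', 'd', 'b'] -> ['d', 'a', 'b']
'b': index 2 in ['d', 'a', 'b'] -> ['b', 'd', 'a']
'd': index 1 in ['b', 'd', 'a'] -> ['d', 'b', 'a']
'b': index 1 in ['d', 'b', 'a'] -> ['b', 'd', 'a']


Output: [0, 1, 2, 2, 1, 2, 1, 1]


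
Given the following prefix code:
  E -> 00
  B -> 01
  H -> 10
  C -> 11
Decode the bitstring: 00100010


Decoding step by step:
Bits 00 -> E
Bits 10 -> H
Bits 00 -> E
Bits 10 -> H


Decoded message: EHEH


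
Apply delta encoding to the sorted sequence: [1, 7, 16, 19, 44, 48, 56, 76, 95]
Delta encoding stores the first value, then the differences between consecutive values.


First value: 1
Deltas:
  7 - 1 = 6
  16 - 7 = 9
  19 - 16 = 3
  44 - 19 = 25
  48 - 44 = 4
  56 - 48 = 8
  76 - 56 = 20
  95 - 76 = 19


Delta encoded: [1, 6, 9, 3, 25, 4, 8, 20, 19]


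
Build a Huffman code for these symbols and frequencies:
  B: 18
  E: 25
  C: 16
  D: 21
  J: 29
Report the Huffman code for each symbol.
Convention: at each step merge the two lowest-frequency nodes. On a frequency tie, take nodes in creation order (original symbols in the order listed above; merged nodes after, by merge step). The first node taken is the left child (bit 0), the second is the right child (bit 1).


Huffman tree construction:
Step 1: Merge C(16) + B(18) = 34
Step 2: Merge D(21) + E(25) = 46
Step 3: Merge J(29) + (C+B)(34) = 63
Step 4: Merge (D+E)(46) + (J+(C+B))(63) = 109
Read each symbol's code off the tree from the root (left child = 0, right child = 1).

Codes:
  B: 111 (length 3)
  E: 01 (length 2)
  C: 110 (length 3)
  D: 00 (length 2)
  J: 10 (length 2)
Average code length: 252/109 = 2.3119 bits/symbol


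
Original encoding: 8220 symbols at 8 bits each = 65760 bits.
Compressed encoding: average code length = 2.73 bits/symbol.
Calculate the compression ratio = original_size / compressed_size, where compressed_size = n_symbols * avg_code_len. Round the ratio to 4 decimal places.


original_size = n_symbols * orig_bits = 8220 * 8 = 65760 bits
compressed_size = n_symbols * avg_code_len = 8220 * 2.73 = 22440.6 bits
ratio = original_size / compressed_size = 65760 / 22440.6 = 2.9304

Compression ratio = 2.9304


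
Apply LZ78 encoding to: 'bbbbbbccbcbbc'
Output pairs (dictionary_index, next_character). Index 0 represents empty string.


LZ78 encoding steps:
Dictionary: {0: ''}
Step 1: w='' (idx 0), next='b' -> output (0, 'b'), add 'b' as idx 1
Step 2: w='b' (idx 1), next='b' -> output (1, 'b'), add 'bb' as idx 2
Step 3: w='bb' (idx 2), next='b' -> output (2, 'b'), add 'bbb' as idx 3
Step 4: w='' (idx 0), next='c' -> output (0, 'c'), add 'c' as idx 4
Step 5: w='c' (idx 4), next='b' -> output (4, 'b'), add 'cb' as idx 5
Step 6: w='cb' (idx 5), next='b' -> output (5, 'b'), add 'cbb' as idx 6
Step 7: w='c' (idx 4), end of input -> output (4, '')


Encoded: [(0, 'b'), (1, 'b'), (2, 'b'), (0, 'c'), (4, 'b'), (5, 'b'), (4, '')]


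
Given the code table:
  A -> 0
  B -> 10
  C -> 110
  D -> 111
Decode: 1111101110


Decoding:
111 -> D
110 -> C
111 -> D
0 -> A


Result: DCDA


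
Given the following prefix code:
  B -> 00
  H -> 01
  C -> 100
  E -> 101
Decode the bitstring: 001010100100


Decoding step by step:
Bits 00 -> B
Bits 101 -> E
Bits 01 -> H
Bits 00 -> B
Bits 100 -> C


Decoded message: BEHBC


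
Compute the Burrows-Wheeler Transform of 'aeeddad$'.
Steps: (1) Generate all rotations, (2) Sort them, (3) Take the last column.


Rotations (sorted):
  0: $aeeddad -> last char: d
  1: ad$aeedd -> last char: d
  2: aeeddad$ -> last char: $
  3: d$aeedda -> last char: a
  4: dad$aeed -> last char: d
  5: ddad$aee -> last char: e
  6: eddad$ae -> last char: e
  7: eeddad$a -> last char: a


BWT = dd$adeea


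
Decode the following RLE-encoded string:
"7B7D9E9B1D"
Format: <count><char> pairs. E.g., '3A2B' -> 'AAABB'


Expanding each <count><char> pair:
  7B -> 'BBBBBBB'
  7D -> 'DDDDDDD'
  9E -> 'EEEEEEEEE'
  9B -> 'BBBBBBBBB'
  1D -> 'D'

Decoded = BBBBBBBDDDDDDDEEEEEEEEEBBBBBBBBBD


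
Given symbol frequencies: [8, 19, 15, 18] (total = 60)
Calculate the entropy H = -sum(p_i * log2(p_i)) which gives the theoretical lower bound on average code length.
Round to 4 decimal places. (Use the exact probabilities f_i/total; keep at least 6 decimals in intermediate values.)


Per-symbol terms -p_i * log2(p_i) with p_i = f_i/60:
  p = 8/60 = 0.133333: log2(p) = -2.906891, -p*log2(p) = 0.387585
  p = 19/60 = 0.316667: log2(p) = -1.658963, -p*log2(p) = 0.525338
  p = 15/60 = 0.250000: log2(p) = -2.000000, -p*log2(p) = 0.500000
  p = 18/60 = 0.300000: log2(p) = -1.736966, -p*log2(p) = 0.521090
H = 0.387585 + 0.525338 + 0.500000 + 0.521090 = 1.934013

H = 1.934 bits/symbol


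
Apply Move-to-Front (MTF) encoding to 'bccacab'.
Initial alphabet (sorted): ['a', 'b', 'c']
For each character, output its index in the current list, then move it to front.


MTF encoding:
'b': index 1 in ['a', 'b', 'c'] -> ['b', 'a', 'c']
'c': index 2 in ['b', 'a', 'c'] -> ['c', 'b', 'a']
'c': index 0 in ['c', 'b', 'a'] -> ['c', 'b', 'a']
'a': index 2 in ['c', 'b', 'a'] -> ['a', 'c', 'b']
'c': index 1 in ['a', 'c', 'b'] -> ['c', 'a', 'b']
'a': index 1 in ['c', 'a', 'b'] -> ['a', 'c', 'b']
'b': index 2 in ['a', 'c', 'b'] -> ['b', 'a', 'c']


Output: [1, 2, 0, 2, 1, 1, 2]


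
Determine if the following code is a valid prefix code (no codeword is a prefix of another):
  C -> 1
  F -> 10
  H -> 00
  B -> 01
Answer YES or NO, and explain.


Checking each pair (does one codeword prefix another?):
  C='1' vs F='10': prefix -- VIOLATION

NO -- this is NOT a valid prefix code. C (1) is a prefix of F (10).


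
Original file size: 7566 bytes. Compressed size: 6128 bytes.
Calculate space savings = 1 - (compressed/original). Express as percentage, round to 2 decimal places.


ratio = compressed/original = 6128/7566 = 0.809939
savings = 1 - ratio = 1 - 0.809939 = 0.190061
as a percentage: 0.190061 * 100 = 19.01%

Space savings = 1 - 6128/7566 = 19.01%


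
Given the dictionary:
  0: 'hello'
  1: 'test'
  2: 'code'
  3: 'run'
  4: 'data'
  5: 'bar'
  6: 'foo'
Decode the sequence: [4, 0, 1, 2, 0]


Look up each index in the dictionary:
  4 -> 'data'
  0 -> 'hello'
  1 -> 'test'
  2 -> 'code'
  0 -> 'hello'

Decoded: "data hello test code hello"


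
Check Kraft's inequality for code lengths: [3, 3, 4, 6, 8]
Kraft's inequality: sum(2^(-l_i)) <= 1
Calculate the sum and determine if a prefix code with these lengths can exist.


Sum = 2^(-3) + 2^(-3) + 2^(-4) + 2^(-6) + 2^(-8)
    = 0.125 + 0.125 + 0.0625 + 0.015625 + 0.00390625
    = 85/256 = 0.33203125
Since 0.33203125 <= 1, Kraft's inequality IS satisfied.
A prefix code with these lengths CAN exist.

Kraft sum = 0.33203125. Satisfied.


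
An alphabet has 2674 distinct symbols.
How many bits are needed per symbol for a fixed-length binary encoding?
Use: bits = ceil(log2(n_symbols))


log2(2674) = 11.3848
Bracket: 2^11 = 2048 < 2674 <= 2^12 = 4096
So ceil(log2(2674)) = 12

bits = ceil(log2(2674)) = ceil(11.3848) = 12 bits


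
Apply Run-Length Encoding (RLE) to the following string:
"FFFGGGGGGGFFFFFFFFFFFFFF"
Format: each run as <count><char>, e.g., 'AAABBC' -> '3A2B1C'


Scanning runs left to right:
  i=0: run of 'F' x 3 -> '3F'
  i=3: run of 'G' x 7 -> '7G'
  i=10: run of 'F' x 14 -> '14F'

RLE = 3F7G14F


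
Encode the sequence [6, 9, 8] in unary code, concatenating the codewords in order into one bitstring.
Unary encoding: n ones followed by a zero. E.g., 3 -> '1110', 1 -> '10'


Encode each number as n ones followed by a terminating 0:
  6 -> 1111110 (7 bits)
  9 -> 1111111110 (10 bits)
  8 -> 111111110 (9 bits)
Total length = 7 + 10 + 9 = 26 bits.

Unary([6, 9, 8]) = 11111101111111110111111110 (26 bits)


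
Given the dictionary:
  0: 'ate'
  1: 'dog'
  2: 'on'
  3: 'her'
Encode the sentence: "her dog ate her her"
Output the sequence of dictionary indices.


Look up each word in the dictionary:
  'her' -> 3
  'dog' -> 1
  'ate' -> 0
  'her' -> 3
  'her' -> 3

Encoded: [3, 1, 0, 3, 3]


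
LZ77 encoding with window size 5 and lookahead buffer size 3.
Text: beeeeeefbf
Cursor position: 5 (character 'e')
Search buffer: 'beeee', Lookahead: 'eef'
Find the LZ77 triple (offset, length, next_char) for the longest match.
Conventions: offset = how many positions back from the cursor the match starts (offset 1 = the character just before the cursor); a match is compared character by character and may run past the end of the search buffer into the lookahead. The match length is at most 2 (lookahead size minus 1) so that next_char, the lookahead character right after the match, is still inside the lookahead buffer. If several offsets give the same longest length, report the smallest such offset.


Try each offset into the search buffer:
  offset=1 (pos 4, char 'e'): match length 2
  offset=2 (pos 3, char 'e'): match length 2
  offset=3 (pos 2, char 'e'): match length 2
  offset=4 (pos 1, char 'e'): match length 2
  offset=5 (pos 0, char 'b'): match length 0
Longest match has length 2, found at offsets 1, 2, 3, 4; take the smallest, offset 1.
next_char = character at position 5 + 2 = 7 -> 'f'

Best match: offset=1, length=2 (matching 'ee' starting at position 4)
LZ77 triple: (1, 2, 'f')


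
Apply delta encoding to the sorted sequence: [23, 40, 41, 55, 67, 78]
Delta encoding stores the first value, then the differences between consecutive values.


First value: 23
Deltas:
  40 - 23 = 17
  41 - 40 = 1
  55 - 41 = 14
  67 - 55 = 12
  78 - 67 = 11


Delta encoded: [23, 17, 1, 14, 12, 11]


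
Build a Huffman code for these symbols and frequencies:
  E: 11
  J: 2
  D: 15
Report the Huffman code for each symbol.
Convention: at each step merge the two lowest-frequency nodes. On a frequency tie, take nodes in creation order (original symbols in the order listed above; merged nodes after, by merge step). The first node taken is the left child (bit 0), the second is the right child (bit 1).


Huffman tree construction:
Step 1: Merge J(2) + E(11) = 13
Step 2: Merge (J+E)(13) + D(15) = 28
Read each symbol's code off the tree from the root (left child = 0, right child = 1).

Codes:
  E: 01 (length 2)
  J: 00 (length 2)
  D: 1 (length 1)
Average code length: 41/28 = 1.4643 bits/symbol


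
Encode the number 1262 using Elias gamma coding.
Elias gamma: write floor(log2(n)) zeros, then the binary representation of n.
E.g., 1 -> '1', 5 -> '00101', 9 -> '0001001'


num_bits = floor(log2(1262)) + 1 = 11
leading_zeros = num_bits - 1 = 10
binary(1262) = 10011101110

Elias gamma(1262) = '0000000000' + '10011101110' = 000000000010011101110 (21 bits)


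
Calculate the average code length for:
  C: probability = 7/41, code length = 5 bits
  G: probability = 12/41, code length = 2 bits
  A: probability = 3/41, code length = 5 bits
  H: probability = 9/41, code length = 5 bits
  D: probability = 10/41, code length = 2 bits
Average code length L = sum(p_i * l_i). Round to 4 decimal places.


Weighted contributions p_i * l_i:
  C: (7/41) * 5 = 35/41
  G: (12/41) * 2 = 24/41
  A: (3/41) * 5 = 15/41
  H: (9/41) * 5 = 45/41
  D: (10/41) * 2 = 20/41
Sum = (35 + 24 + 15 + 45 + 20)/41 = 139/41

L = 139/41 = 3.3902 bits/symbol


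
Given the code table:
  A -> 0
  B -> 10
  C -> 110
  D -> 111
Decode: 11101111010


Decoding:
111 -> D
0 -> A
111 -> D
10 -> B
10 -> B


Result: DADBB


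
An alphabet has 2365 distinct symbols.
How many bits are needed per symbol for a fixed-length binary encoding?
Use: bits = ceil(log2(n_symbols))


log2(2365) = 11.2076
Bracket: 2^11 = 2048 < 2365 <= 2^12 = 4096
So ceil(log2(2365)) = 12

bits = ceil(log2(2365)) = ceil(11.2076) = 12 bits


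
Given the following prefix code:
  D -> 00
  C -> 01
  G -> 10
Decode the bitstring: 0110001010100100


Decoding step by step:
Bits 01 -> C
Bits 10 -> G
Bits 00 -> D
Bits 10 -> G
Bits 10 -> G
Bits 10 -> G
Bits 01 -> C
Bits 00 -> D


Decoded message: CGDGGGCD


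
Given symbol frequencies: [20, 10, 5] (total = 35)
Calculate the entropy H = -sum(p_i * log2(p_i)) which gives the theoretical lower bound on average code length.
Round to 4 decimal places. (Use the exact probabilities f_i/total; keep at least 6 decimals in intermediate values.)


Per-symbol terms -p_i * log2(p_i) with p_i = f_i/35:
  p = 20/35 = 0.571429: log2(p) = -0.807355, -p*log2(p) = 0.461346
  p = 10/35 = 0.285714: log2(p) = -1.807355, -p*log2(p) = 0.516387
  p = 5/35 = 0.142857: log2(p) = -2.807355, -p*log2(p) = 0.401051
H = 0.461346 + 0.516387 + 0.401051 = 1.378784

H = 1.3788 bits/symbol


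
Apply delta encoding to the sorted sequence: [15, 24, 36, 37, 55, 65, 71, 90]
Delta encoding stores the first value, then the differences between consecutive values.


First value: 15
Deltas:
  24 - 15 = 9
  36 - 24 = 12
  37 - 36 = 1
  55 - 37 = 18
  65 - 55 = 10
  71 - 65 = 6
  90 - 71 = 19


Delta encoded: [15, 9, 12, 1, 18, 10, 6, 19]


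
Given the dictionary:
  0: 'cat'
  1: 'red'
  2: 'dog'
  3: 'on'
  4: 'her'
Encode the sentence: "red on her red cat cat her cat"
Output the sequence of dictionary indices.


Look up each word in the dictionary:
  'red' -> 1
  'on' -> 3
  'her' -> 4
  'red' -> 1
  'cat' -> 0
  'cat' -> 0
  'her' -> 4
  'cat' -> 0

Encoded: [1, 3, 4, 1, 0, 0, 4, 0]


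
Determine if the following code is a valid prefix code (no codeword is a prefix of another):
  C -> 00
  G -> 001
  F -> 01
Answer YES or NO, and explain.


Checking each pair (does one codeword prefix another?):
  C='00' vs G='001': prefix -- VIOLATION

NO -- this is NOT a valid prefix code. C (00) is a prefix of G (001).


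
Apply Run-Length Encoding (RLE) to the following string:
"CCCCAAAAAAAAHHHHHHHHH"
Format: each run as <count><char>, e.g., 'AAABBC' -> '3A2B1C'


Scanning runs left to right:
  i=0: run of 'C' x 4 -> '4C'
  i=4: run of 'A' x 8 -> '8A'
  i=12: run of 'H' x 9 -> '9H'

RLE = 4C8A9H


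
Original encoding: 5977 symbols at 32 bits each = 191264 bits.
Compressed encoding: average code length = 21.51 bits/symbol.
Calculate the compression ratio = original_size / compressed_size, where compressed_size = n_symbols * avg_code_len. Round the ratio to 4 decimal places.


original_size = n_symbols * orig_bits = 5977 * 32 = 191264 bits
compressed_size = n_symbols * avg_code_len = 5977 * 21.51 = 128565.27 bits
ratio = original_size / compressed_size = 191264 / 128565.27 = 1.4877

Compression ratio = 1.4877


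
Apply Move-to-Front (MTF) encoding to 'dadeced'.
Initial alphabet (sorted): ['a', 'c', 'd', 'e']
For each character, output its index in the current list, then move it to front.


MTF encoding:
'd': index 2 in ['a', 'c', 'd', 'e'] -> ['d', 'a', 'c', 'e']
'a': index 1 in ['d', 'a', 'c', 'e'] -> ['a', 'd', 'c', 'e']
'd': index 1 in ['a', 'd', 'c', 'e'] -> ['d', 'a', 'c', 'e']
'e': index 3 in ['d', 'a', 'c', 'e'] -> ['e', 'd', 'a', 'c']
'c': index 3 in ['e', 'd', 'a', 'c'] -> ['c', 'e', 'd', 'a']
'e': index 1 in ['c', 'e', 'd', 'a'] -> ['e', 'c', 'd', 'a']
'd': index 2 in ['e', 'c', 'd', 'a'] -> ['d', 'e', 'c', 'a']


Output: [2, 1, 1, 3, 3, 1, 2]


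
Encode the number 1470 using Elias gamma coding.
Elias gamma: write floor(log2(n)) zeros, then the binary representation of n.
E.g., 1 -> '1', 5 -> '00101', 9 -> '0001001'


num_bits = floor(log2(1470)) + 1 = 11
leading_zeros = num_bits - 1 = 10
binary(1470) = 10110111110

Elias gamma(1470) = '0000000000' + '10110111110' = 000000000010110111110 (21 bits)
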